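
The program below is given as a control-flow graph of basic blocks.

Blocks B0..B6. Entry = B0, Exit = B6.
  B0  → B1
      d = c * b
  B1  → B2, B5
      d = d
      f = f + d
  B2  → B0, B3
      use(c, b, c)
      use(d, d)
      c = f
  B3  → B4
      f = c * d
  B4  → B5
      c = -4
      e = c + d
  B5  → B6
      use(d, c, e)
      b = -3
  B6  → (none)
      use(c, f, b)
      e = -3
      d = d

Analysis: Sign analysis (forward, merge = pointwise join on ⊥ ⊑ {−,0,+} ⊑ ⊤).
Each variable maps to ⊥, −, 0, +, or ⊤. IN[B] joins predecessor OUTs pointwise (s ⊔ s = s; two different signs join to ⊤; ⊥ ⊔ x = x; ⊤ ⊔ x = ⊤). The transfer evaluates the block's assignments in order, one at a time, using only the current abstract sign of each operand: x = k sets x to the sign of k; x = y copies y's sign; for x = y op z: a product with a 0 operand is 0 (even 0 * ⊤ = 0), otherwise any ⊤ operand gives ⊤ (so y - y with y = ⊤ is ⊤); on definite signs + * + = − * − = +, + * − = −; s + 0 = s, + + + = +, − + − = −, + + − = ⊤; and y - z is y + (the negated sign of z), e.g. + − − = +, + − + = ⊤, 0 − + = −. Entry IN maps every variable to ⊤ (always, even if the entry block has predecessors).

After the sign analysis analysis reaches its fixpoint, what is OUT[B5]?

Answer: {a: ⊤, b: -, c: ⊤, d: ⊤, e: ⊤, f: ⊤}

Trace:
Fixpoint table:
  B0:  IN=(all ⊤)  OUT=(all ⊤)
  B1:  IN=(all ⊤)  OUT=(all ⊤)
  B2:  IN=(all ⊤)  OUT=(all ⊤)
  B3:  IN=(all ⊤)  OUT=(all ⊤)
  B4:  IN=(all ⊤)  OUT={c:-; rest ⊤}
  B5:  IN=(all ⊤)  OUT={b:-; rest ⊤}
  B6:  IN={b:-; rest ⊤}  OUT={b:-, e:-; rest ⊤}

Merge at B5: IN[B5] = OUT[B1] ⊔ OUT[B4] = {a: ⊤, b: ⊤, c: ⊤, d: ⊤, e: ⊤, f: ⊤}
Applying B5's transfer function to that IN value gives OUT[B5] (row B5 above).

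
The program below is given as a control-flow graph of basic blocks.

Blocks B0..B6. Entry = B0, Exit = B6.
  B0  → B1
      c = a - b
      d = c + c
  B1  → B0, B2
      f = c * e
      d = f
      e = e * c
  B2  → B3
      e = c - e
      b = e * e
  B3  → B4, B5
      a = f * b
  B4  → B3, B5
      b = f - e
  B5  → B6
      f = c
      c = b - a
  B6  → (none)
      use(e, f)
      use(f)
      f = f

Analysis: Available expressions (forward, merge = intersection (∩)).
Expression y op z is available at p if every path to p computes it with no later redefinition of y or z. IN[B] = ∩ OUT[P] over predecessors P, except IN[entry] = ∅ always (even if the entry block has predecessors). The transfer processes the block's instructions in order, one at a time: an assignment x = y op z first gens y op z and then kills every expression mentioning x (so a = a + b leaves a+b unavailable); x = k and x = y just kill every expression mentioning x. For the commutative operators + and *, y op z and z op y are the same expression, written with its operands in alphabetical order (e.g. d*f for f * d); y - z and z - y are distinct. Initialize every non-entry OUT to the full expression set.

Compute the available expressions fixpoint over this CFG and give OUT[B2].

Per-block solution:
  B0: | IN={} | OUT={a-b, c+c}
  B1: | IN={a-b, c+c} | OUT={a-b, c+c}
  B2: | IN={a-b, c+c} | OUT={c+c, e*e}
  B3: | IN={c+c, e*e} | OUT={b*f, c+c, e*e}
  B4: | IN={b*f, c+c, e*e} | OUT={c+c, e*e, f-e}
  B5: | IN={c+c, e*e} | OUT={b-a, e*e}
  B6: | IN={b-a, e*e} | OUT={b-a, e*e}

Merge at B2: IN[B2] = OUT[B1] = {a-b, c+c}
Applying B2's transfer function to that IN value gives OUT[B2] (row B2 above).

Answer: {c+c, e*e}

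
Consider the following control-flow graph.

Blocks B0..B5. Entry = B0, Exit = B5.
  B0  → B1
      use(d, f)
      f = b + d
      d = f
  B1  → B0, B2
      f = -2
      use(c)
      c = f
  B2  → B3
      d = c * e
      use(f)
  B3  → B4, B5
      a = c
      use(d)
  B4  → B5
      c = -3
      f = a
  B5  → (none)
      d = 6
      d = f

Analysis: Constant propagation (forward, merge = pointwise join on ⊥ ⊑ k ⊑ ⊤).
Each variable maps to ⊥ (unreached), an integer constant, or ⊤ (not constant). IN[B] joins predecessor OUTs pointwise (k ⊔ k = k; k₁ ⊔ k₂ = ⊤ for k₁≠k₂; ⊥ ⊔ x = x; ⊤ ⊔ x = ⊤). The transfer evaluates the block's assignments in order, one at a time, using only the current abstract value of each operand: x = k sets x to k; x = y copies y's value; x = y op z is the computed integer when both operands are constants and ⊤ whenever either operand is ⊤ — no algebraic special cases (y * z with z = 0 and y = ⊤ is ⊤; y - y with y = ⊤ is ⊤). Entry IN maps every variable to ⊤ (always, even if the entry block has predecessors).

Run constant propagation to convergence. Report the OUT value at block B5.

Fixpoint table:
  B0:  IN=(all ⊤)  OUT=(all ⊤)
  B1:  IN=(all ⊤)  OUT={c:-2, f:-2; rest ⊤}
  B2:  IN={c:-2, f:-2; rest ⊤}  OUT={c:-2, f:-2; rest ⊤}
  B3:  IN={c:-2, f:-2; rest ⊤}  OUT={a:-2, c:-2, f:-2; rest ⊤}
  B4:  IN={a:-2, c:-2, f:-2; rest ⊤}  OUT={a:-2, c:-3, f:-2; rest ⊤}
  B5:  IN={a:-2, f:-2; rest ⊤}  OUT={a:-2, d:-2, f:-2; rest ⊤}

Merge at B5: IN[B5] = OUT[B3] ⊔ OUT[B4] = {a: -2, b: ⊤, c: ⊤, d: ⊤, e: ⊤, f: -2}
Applying B5's transfer function to that IN value gives OUT[B5] (row B5 above).

Answer: {a: -2, b: ⊤, c: ⊤, d: -2, e: ⊤, f: -2}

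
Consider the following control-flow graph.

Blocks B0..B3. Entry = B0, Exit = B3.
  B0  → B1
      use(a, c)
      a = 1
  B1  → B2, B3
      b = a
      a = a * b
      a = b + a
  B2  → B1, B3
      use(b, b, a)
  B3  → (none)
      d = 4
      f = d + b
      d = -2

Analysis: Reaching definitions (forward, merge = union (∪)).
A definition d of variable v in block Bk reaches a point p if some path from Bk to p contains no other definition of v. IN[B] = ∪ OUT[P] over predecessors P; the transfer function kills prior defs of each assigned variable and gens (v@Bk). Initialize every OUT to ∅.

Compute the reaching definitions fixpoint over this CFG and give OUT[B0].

Per-block solution:
  B0:  IN={}  OUT={a@B0}
  B1:  IN={a@B0, a@B1, b@B1}  OUT={a@B1, b@B1}
  B2:  IN={a@B1, b@B1}  OUT={a@B1, b@B1}
  B3:  IN={a@B1, b@B1}  OUT={a@B1, b@B1, d@B3, f@B3}

B0 is the boundary node: IN[B0] = {}
Applying B0's transfer function to that IN value gives OUT[B0] (row B0 above).

Answer: {a@B0}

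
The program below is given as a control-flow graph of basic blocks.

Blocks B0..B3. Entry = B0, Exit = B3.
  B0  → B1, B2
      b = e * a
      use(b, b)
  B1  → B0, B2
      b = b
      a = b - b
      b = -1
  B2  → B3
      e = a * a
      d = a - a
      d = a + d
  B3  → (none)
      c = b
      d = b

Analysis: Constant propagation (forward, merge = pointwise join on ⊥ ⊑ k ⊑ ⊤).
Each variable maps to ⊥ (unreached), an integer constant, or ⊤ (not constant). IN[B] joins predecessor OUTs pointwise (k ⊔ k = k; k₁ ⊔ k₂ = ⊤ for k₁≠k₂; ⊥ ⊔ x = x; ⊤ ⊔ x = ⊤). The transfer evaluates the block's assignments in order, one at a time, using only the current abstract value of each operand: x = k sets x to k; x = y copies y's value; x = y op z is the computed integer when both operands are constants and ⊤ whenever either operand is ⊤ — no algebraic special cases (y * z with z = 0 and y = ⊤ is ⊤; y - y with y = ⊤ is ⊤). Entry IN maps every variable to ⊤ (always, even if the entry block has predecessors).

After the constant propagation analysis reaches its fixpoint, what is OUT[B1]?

Fixpoint table:
  B0: | IN=(all ⊤) | OUT=(all ⊤)
  B1: | IN=(all ⊤) | OUT={b:-1; rest ⊤}
  B2: | IN=(all ⊤) | OUT=(all ⊤)
  B3: | IN=(all ⊤) | OUT=(all ⊤)

Merge at B1: IN[B1] = OUT[B0] = {a: ⊤, b: ⊤, c: ⊤, d: ⊤, e: ⊤, f: ⊤}
Applying B1's transfer function to that IN value gives OUT[B1] (row B1 above).

Answer: {a: ⊤, b: -1, c: ⊤, d: ⊤, e: ⊤, f: ⊤}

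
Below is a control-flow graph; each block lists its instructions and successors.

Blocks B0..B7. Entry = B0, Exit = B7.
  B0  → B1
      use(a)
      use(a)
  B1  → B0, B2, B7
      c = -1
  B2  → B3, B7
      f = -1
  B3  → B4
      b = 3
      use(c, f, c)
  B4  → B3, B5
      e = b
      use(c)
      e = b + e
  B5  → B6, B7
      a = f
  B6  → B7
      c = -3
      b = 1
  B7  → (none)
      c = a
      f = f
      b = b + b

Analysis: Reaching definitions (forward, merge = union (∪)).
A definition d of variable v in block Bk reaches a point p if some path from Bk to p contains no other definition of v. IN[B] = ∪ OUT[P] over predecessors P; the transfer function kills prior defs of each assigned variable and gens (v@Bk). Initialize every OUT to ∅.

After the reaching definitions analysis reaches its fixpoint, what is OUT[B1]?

Per-block solution:
  B0:   IN={c@B1}   OUT={c@B1}
  B1:   IN={c@B1}   OUT={c@B1}
  B2:   IN={c@B1}   OUT={c@B1, f@B2}
  B3:   IN={b@B3, c@B1, e@B4, f@B2}   OUT={b@B3, c@B1, e@B4, f@B2}
  B4:   IN={b@B3, c@B1, e@B4, f@B2}   OUT={b@B3, c@B1, e@B4, f@B2}
  B5:   IN={b@B3, c@B1, e@B4, f@B2}   OUT={a@B5, b@B3, c@B1, e@B4, f@B2}
  B6:   IN={a@B5, b@B3, c@B1, e@B4, f@B2}   OUT={a@B5, b@B6, c@B6, e@B4, f@B2}
  B7:   IN={a@B5, b@B3, b@B6, c@B1, c@B6, e@B4, f@B2}   OUT={a@B5, b@B7, c@B7, e@B4, f@B7}

Merge at B1: IN[B1] = OUT[B0] = {c@B1}
Applying B1's transfer function to that IN value gives OUT[B1] (row B1 above).

Answer: {c@B1}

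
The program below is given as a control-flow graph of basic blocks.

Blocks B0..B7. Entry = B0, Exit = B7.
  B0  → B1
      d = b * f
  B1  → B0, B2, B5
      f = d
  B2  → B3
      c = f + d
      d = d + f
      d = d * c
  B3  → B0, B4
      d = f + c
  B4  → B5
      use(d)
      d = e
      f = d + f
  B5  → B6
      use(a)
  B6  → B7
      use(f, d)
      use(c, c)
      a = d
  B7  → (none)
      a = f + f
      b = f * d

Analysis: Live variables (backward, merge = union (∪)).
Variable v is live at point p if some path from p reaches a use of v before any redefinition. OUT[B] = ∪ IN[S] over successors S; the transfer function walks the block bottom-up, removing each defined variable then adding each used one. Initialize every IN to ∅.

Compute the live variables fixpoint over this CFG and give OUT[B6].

Answer: {d, f}

Working:
Converged values:
  B0:  IN={a, b, c, e, f}  OUT={a, b, c, d, e}
  B1:  IN={a, b, c, d, e}  OUT={a, b, c, d, e, f}
  B2:  IN={a, b, d, e, f}  OUT={a, b, c, e, f}
  B3:  IN={a, b, c, e, f}  OUT={a, b, c, d, e, f}
  B4:  IN={a, c, d, e, f}  OUT={a, c, d, f}
  B5:  IN={a, c, d, f}  OUT={c, d, f}
  B6:  IN={c, d, f}  OUT={d, f}
  B7:  IN={d, f}  OUT={}

Merge at B6: OUT[B6] = IN[B7] = {d, f}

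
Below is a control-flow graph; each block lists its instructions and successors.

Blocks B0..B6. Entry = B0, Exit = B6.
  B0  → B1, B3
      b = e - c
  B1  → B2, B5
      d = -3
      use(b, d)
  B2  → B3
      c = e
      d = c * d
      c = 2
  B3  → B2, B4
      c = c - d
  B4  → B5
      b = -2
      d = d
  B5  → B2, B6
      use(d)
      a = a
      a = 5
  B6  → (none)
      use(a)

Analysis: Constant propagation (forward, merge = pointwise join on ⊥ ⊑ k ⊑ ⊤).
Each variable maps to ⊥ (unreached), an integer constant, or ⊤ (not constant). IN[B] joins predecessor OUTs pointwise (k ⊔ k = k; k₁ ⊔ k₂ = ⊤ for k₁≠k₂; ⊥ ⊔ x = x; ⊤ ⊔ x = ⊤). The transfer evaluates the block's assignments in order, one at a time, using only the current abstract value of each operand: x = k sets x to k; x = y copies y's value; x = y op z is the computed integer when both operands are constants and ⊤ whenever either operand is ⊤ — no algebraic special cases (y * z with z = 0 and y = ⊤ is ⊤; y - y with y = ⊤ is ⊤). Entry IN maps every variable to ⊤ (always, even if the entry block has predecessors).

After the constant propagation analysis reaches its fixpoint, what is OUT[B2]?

Answer: {a: ⊤, b: ⊤, c: 2, d: ⊤, e: ⊤, f: ⊤}

Derivation:
Per-block solution:
  B0:   IN=(all ⊤)   OUT=(all ⊤)
  B1:   IN=(all ⊤)   OUT={d:-3; rest ⊤}
  B2:   IN=(all ⊤)   OUT={c:2; rest ⊤}
  B3:   IN=(all ⊤)   OUT=(all ⊤)
  B4:   IN=(all ⊤)   OUT={b:-2; rest ⊤}
  B5:   IN=(all ⊤)   OUT={a:5; rest ⊤}
  B6:   IN={a:5; rest ⊤}   OUT={a:5; rest ⊤}

Merge at B2: IN[B2] = OUT[B1] ⊔ OUT[B3] ⊔ OUT[B5] = {a: ⊤, b: ⊤, c: ⊤, d: ⊤, e: ⊤, f: ⊤}
Applying B2's transfer function to that IN value gives OUT[B2] (row B2 above).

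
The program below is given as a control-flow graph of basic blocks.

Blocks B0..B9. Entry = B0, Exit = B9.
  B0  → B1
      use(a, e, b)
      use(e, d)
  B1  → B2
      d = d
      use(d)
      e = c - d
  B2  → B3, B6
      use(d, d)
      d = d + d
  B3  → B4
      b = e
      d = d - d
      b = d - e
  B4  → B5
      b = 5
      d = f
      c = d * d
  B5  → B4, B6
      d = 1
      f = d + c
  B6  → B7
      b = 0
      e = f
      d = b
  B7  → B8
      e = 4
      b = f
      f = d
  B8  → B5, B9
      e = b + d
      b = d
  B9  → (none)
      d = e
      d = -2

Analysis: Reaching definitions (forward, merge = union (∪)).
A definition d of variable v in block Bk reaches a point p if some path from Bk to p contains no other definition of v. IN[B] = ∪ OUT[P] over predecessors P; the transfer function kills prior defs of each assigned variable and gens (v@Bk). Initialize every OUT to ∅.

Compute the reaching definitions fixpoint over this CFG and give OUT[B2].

Answer: {d@B2, e@B1}

Trace:
Per-block solution:
  B0:   IN={}   OUT={}
  B1:   IN={}   OUT={d@B1, e@B1}
  B2:   IN={d@B1, e@B1}   OUT={d@B2, e@B1}
  B3:   IN={d@B2, e@B1}   OUT={b@B3, d@B3, e@B1}
  B4:   IN={b@B3, b@B4, b@B8, c@B4, d@B3, d@B5, e@B1, e@B8, f@B5}   OUT={b@B4, c@B4, d@B4, e@B1, e@B8, f@B5}
  B5:   IN={b@B4, b@B8, c@B4, d@B4, d@B6, e@B1, e@B8, f@B5, f@B7}   OUT={b@B4, b@B8, c@B4, d@B5, e@B1, e@B8, f@B5}
  B6:   IN={b@B4, b@B8, c@B4, d@B2, d@B5, e@B1, e@B8, f@B5}   OUT={b@B6, c@B4, d@B6, e@B6, f@B5}
  B7:   IN={b@B6, c@B4, d@B6, e@B6, f@B5}   OUT={b@B7, c@B4, d@B6, e@B7, f@B7}
  B8:   IN={b@B7, c@B4, d@B6, e@B7, f@B7}   OUT={b@B8, c@B4, d@B6, e@B8, f@B7}
  B9:   IN={b@B8, c@B4, d@B6, e@B8, f@B7}   OUT={b@B8, c@B4, d@B9, e@B8, f@B7}

Merge at B2: IN[B2] = OUT[B1] = {d@B1, e@B1}
Applying B2's transfer function to that IN value gives OUT[B2] (row B2 above).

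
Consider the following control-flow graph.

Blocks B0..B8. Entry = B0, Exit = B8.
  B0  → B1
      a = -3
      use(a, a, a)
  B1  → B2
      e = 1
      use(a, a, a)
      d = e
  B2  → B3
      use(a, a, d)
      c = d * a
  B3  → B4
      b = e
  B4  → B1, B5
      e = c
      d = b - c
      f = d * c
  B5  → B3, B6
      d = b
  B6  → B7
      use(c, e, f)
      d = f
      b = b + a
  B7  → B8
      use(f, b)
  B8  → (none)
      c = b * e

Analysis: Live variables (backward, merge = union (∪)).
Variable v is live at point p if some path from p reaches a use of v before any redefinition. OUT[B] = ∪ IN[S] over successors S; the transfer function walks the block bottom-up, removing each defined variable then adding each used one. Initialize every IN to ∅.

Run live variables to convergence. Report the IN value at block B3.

Answer: {a, c, e}

Working:
Fixpoint table:
  B0: | IN={} | OUT={a}
  B1: | IN={a} | OUT={a, d, e}
  B2: | IN={a, d, e} | OUT={a, c, e}
  B3: | IN={a, c, e} | OUT={a, b, c}
  B4: | IN={a, b, c} | OUT={a, b, c, e, f}
  B5: | IN={a, b, c, e, f} | OUT={a, b, c, e, f}
  B6: | IN={a, b, c, e, f} | OUT={b, e, f}
  B7: | IN={b, e, f} | OUT={b, e}
  B8: | IN={b, e} | OUT={}

Merge at B3: OUT[B3] = IN[B4] = {a, b, c}
Applying B3's transfer function to that OUT value gives IN[B3] (row B3 above).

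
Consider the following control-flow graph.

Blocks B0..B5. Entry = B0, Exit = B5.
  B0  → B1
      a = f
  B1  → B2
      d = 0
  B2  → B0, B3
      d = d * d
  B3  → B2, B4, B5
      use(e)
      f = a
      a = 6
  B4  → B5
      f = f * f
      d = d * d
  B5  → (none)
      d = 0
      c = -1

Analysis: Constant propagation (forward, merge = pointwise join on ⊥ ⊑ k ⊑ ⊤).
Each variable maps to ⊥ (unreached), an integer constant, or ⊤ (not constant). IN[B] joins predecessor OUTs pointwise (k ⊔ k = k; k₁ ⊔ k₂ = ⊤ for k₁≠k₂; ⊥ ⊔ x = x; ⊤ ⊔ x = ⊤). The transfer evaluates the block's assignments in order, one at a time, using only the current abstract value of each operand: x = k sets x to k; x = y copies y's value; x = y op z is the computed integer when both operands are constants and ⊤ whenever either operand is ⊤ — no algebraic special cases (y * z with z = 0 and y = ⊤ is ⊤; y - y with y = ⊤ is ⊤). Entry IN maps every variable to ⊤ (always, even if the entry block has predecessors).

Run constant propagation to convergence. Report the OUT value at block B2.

Converged values:
  B0:  IN=(all ⊤)  OUT=(all ⊤)
  B1:  IN=(all ⊤)  OUT={d:0; rest ⊤}
  B2:  IN={d:0; rest ⊤}  OUT={d:0; rest ⊤}
  B3:  IN={d:0; rest ⊤}  OUT={a:6, d:0; rest ⊤}
  B4:  IN={a:6, d:0; rest ⊤}  OUT={a:6, d:0; rest ⊤}
  B5:  IN={a:6, d:0; rest ⊤}  OUT={a:6, c:-1, d:0; rest ⊤}

Merge at B2: IN[B2] = OUT[B1] ⊔ OUT[B3] = {a: ⊤, b: ⊤, c: ⊤, d: 0, e: ⊤, f: ⊤}
Applying B2's transfer function to that IN value gives OUT[B2] (row B2 above).

Answer: {a: ⊤, b: ⊤, c: ⊤, d: 0, e: ⊤, f: ⊤}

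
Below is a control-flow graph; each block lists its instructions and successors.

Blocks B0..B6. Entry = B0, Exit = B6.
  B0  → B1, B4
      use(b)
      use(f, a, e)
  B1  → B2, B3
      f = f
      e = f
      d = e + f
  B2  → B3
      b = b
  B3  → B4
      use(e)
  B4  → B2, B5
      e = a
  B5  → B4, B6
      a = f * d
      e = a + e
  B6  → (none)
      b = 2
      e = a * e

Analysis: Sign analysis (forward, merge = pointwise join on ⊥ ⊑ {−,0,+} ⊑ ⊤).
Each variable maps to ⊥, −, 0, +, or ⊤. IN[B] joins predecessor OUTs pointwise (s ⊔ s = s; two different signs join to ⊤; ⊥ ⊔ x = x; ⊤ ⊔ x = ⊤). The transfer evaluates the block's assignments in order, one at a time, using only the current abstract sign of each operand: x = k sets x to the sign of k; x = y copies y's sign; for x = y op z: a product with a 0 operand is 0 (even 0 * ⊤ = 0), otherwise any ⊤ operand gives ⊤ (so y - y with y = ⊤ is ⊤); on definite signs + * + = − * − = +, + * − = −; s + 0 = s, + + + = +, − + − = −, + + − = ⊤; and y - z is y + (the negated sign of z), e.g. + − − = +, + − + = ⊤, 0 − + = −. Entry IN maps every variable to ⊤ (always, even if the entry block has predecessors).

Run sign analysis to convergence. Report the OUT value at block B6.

Converged values:
  B0:  IN=(all ⊤)  OUT=(all ⊤)
  B1:  IN=(all ⊤)  OUT=(all ⊤)
  B2:  IN=(all ⊤)  OUT=(all ⊤)
  B3:  IN=(all ⊤)  OUT=(all ⊤)
  B4:  IN=(all ⊤)  OUT=(all ⊤)
  B5:  IN=(all ⊤)  OUT=(all ⊤)
  B6:  IN=(all ⊤)  OUT={b:+; rest ⊤}

Merge at B6: IN[B6] = OUT[B5] = {a: ⊤, b: ⊤, c: ⊤, d: ⊤, e: ⊤, f: ⊤}
Applying B6's transfer function to that IN value gives OUT[B6] (row B6 above).

Answer: {a: ⊤, b: +, c: ⊤, d: ⊤, e: ⊤, f: ⊤}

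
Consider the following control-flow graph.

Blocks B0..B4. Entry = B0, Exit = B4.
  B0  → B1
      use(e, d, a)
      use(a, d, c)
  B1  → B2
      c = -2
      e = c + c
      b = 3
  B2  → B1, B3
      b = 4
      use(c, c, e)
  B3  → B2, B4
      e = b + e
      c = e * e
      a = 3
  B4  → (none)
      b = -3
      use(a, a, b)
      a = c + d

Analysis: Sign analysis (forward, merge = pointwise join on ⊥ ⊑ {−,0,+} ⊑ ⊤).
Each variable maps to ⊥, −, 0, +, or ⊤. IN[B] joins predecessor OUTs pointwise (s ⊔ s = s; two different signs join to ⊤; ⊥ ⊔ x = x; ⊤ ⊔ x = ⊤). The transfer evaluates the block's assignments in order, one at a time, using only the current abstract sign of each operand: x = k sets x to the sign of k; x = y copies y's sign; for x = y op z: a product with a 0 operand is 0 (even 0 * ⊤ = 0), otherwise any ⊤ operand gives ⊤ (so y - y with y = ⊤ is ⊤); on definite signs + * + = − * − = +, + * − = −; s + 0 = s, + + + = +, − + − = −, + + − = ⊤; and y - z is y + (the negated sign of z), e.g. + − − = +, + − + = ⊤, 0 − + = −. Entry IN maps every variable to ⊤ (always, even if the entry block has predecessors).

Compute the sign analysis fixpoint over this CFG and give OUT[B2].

Per-block solution:
  B0: | IN=(all ⊤) | OUT=(all ⊤)
  B1: | IN=(all ⊤) | OUT={b:+, c:-, e:-; rest ⊤}
  B2: | IN={b:+; rest ⊤} | OUT={b:+; rest ⊤}
  B3: | IN={b:+; rest ⊤} | OUT={a:+, b:+; rest ⊤}
  B4: | IN={a:+, b:+; rest ⊤} | OUT={b:-; rest ⊤}

Merge at B2: IN[B2] = OUT[B1] ⊔ OUT[B3] = {a: ⊤, b: +, c: ⊤, d: ⊤, e: ⊤, f: ⊤}
Applying B2's transfer function to that IN value gives OUT[B2] (row B2 above).

Answer: {a: ⊤, b: +, c: ⊤, d: ⊤, e: ⊤, f: ⊤}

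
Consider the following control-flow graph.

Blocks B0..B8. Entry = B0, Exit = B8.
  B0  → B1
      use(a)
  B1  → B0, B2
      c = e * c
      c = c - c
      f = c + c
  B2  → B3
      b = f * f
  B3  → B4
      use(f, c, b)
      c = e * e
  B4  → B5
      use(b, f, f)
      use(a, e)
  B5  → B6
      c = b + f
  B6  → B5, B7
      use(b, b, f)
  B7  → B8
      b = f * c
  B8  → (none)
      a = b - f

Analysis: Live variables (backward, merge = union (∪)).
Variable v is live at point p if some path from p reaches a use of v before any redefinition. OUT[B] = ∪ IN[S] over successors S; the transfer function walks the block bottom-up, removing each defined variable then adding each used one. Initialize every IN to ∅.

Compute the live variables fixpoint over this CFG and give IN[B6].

Per-block solution:
  B0: | IN={a, c, e} | OUT={a, c, e}
  B1: | IN={a, c, e} | OUT={a, c, e, f}
  B2: | IN={a, c, e, f} | OUT={a, b, c, e, f}
  B3: | IN={a, b, c, e, f} | OUT={a, b, e, f}
  B4: | IN={a, b, e, f} | OUT={b, f}
  B5: | IN={b, f} | OUT={b, c, f}
  B6: | IN={b, c, f} | OUT={b, c, f}
  B7: | IN={c, f} | OUT={b, f}
  B8: | IN={b, f} | OUT={}

Merge at B6: OUT[B6] = IN[B5] ⊔ IN[B7] = {b, c, f}
Applying B6's transfer function to that OUT value gives IN[B6] (row B6 above).

Answer: {b, c, f}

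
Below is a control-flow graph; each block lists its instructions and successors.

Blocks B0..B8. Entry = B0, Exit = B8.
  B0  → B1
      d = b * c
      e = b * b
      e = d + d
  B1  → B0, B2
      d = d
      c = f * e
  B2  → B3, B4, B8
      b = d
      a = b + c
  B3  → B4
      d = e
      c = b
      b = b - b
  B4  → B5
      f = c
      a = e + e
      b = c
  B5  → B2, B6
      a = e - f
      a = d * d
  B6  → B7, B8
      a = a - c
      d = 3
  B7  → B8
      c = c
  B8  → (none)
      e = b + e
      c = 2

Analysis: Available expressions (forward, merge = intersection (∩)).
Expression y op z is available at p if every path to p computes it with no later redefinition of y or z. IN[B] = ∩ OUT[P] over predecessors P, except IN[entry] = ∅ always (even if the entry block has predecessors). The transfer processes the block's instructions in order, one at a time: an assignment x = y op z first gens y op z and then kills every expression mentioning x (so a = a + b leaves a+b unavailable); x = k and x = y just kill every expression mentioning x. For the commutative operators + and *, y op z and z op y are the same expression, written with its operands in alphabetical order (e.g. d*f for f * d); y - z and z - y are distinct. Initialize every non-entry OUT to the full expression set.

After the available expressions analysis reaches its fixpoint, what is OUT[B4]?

Answer: {e+e}

Trace:
Per-block solution:
  B0: | IN={} | OUT={b*b, b*c, d+d}
  B1: | IN={b*b, b*c, d+d} | OUT={b*b, e*f}
  B2: | IN={} | OUT={b+c}
  B3: | IN={b+c} | OUT={}
  B4: | IN={} | OUT={e+e}
  B5: | IN={e+e} | OUT={d*d, e+e, e-f}
  B6: | IN={d*d, e+e, e-f} | OUT={e+e, e-f}
  B7: | IN={e+e, e-f} | OUT={e+e, e-f}
  B8: | IN={} | OUT={}

Merge at B4: IN[B4] = OUT[B2] ∩ OUT[B3] = {}
Applying B4's transfer function to that IN value gives OUT[B4] (row B4 above).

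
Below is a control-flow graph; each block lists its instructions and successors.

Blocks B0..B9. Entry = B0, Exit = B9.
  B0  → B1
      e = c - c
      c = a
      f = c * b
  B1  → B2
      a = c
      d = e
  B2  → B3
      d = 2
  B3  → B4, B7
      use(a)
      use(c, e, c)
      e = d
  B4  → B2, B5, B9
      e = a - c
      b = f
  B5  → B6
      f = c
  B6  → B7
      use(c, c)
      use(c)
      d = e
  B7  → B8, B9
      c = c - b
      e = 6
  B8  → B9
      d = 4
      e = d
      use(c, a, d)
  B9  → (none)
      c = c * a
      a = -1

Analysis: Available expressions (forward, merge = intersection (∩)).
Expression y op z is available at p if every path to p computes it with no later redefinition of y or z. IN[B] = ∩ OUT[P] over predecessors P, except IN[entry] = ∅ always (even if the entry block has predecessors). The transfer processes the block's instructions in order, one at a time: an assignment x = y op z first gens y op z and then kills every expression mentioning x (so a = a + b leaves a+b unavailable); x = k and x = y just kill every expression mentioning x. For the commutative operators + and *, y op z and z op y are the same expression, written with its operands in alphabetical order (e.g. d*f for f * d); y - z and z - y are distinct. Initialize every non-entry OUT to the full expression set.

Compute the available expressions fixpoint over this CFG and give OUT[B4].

Answer: {a-c}

Trace:
Converged values:
  B0:  IN={}  OUT={b*c}
  B1:  IN={b*c}  OUT={b*c}
  B2:  IN={}  OUT={}
  B3:  IN={}  OUT={}
  B4:  IN={}  OUT={a-c}
  B5:  IN={a-c}  OUT={a-c}
  B6:  IN={a-c}  OUT={a-c}
  B7:  IN={}  OUT={}
  B8:  IN={}  OUT={}
  B9:  IN={}  OUT={}

Merge at B4: IN[B4] = OUT[B3] = {}
Applying B4's transfer function to that IN value gives OUT[B4] (row B4 above).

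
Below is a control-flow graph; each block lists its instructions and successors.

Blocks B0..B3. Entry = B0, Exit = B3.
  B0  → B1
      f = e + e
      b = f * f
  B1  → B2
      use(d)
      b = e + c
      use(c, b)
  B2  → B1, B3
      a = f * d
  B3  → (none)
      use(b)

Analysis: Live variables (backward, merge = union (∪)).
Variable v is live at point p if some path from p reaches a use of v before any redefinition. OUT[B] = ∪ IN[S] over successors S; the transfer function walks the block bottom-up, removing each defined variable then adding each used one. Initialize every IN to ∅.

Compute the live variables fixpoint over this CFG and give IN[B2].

Answer: {b, c, d, e, f}

Derivation:
Converged values:
  B0: | IN={c, d, e} | OUT={c, d, e, f}
  B1: | IN={c, d, e, f} | OUT={b, c, d, e, f}
  B2: | IN={b, c, d, e, f} | OUT={b, c, d, e, f}
  B3: | IN={b} | OUT={}

Merge at B2: OUT[B2] = IN[B1] ⊔ IN[B3] = {b, c, d, e, f}
Applying B2's transfer function to that OUT value gives IN[B2] (row B2 above).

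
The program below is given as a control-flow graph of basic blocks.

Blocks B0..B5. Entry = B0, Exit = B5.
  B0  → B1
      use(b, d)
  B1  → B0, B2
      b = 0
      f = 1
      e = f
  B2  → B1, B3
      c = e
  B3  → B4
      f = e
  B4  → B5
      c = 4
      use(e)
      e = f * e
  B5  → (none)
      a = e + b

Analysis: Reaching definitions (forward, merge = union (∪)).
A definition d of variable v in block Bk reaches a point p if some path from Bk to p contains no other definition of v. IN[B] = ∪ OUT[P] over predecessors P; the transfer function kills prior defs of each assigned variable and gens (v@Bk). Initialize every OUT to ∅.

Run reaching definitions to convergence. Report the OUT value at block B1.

Answer: {b@B1, c@B2, e@B1, f@B1}

Derivation:
Per-block solution:
  B0: | IN={b@B1, c@B2, e@B1, f@B1} | OUT={b@B1, c@B2, e@B1, f@B1}
  B1: | IN={b@B1, c@B2, e@B1, f@B1} | OUT={b@B1, c@B2, e@B1, f@B1}
  B2: | IN={b@B1, c@B2, e@B1, f@B1} | OUT={b@B1, c@B2, e@B1, f@B1}
  B3: | IN={b@B1, c@B2, e@B1, f@B1} | OUT={b@B1, c@B2, e@B1, f@B3}
  B4: | IN={b@B1, c@B2, e@B1, f@B3} | OUT={b@B1, c@B4, e@B4, f@B3}
  B5: | IN={b@B1, c@B4, e@B4, f@B3} | OUT={a@B5, b@B1, c@B4, e@B4, f@B3}

Merge at B1: IN[B1] = OUT[B0] ⊔ OUT[B2] = {b@B1, c@B2, e@B1, f@B1}
Applying B1's transfer function to that IN value gives OUT[B1] (row B1 above).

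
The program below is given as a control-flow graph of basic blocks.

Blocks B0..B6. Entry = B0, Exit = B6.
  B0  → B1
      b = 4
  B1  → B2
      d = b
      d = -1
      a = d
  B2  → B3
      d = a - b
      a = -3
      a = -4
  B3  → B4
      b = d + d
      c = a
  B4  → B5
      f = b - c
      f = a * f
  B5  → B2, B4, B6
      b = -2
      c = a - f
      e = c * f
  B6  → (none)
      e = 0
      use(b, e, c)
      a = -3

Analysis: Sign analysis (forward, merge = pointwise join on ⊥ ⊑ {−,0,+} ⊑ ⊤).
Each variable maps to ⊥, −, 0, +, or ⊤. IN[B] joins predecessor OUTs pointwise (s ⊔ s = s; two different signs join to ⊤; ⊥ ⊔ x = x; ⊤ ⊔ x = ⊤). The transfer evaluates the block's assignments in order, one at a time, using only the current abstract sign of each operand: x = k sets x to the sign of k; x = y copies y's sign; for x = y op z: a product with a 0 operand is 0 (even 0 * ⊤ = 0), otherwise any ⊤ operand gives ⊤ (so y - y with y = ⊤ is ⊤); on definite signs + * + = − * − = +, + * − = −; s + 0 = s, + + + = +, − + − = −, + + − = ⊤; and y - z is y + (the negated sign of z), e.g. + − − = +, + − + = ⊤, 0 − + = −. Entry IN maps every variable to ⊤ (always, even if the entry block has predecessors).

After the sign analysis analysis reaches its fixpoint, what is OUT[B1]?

Answer: {a: -, b: +, c: ⊤, d: -, e: ⊤, f: ⊤}

Derivation:
Per-block solution:
  B0:   IN=(all ⊤)   OUT={b:+; rest ⊤}
  B1:   IN={b:+; rest ⊤}   OUT={a:-, b:+, d:-; rest ⊤}
  B2:   IN={a:-; rest ⊤}   OUT={a:-; rest ⊤}
  B3:   IN={a:-; rest ⊤}   OUT={a:-, c:-; rest ⊤}
  B4:   IN={a:-; rest ⊤}   OUT={a:-; rest ⊤}
  B5:   IN={a:-; rest ⊤}   OUT={a:-, b:-; rest ⊤}
  B6:   IN={a:-, b:-; rest ⊤}   OUT={a:-, b:-, e:0; rest ⊤}

Merge at B1: IN[B1] = OUT[B0] = {a: ⊤, b: +, c: ⊤, d: ⊤, e: ⊤, f: ⊤}
Applying B1's transfer function to that IN value gives OUT[B1] (row B1 above).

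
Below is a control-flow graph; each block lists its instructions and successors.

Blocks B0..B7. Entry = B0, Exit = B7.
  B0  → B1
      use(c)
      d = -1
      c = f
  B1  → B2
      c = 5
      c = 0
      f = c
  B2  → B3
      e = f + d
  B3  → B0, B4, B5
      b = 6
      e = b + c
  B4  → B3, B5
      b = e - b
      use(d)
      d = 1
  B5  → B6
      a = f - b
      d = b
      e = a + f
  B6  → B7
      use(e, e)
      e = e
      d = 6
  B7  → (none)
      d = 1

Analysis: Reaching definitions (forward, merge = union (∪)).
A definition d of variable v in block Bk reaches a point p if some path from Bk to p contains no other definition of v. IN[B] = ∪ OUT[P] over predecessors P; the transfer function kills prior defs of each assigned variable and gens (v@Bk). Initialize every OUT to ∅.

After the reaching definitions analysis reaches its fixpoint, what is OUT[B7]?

Fixpoint table:
  B0:  IN={b@B3, c@B1, d@B0, d@B4, e@B3, f@B1}  OUT={b@B3, c@B0, d@B0, e@B3, f@B1}
  B1:  IN={b@B3, c@B0, d@B0, e@B3, f@B1}  OUT={b@B3, c@B1, d@B0, e@B3, f@B1}
  B2:  IN={b@B3, c@B1, d@B0, e@B3, f@B1}  OUT={b@B3, c@B1, d@B0, e@B2, f@B1}
  B3:  IN={b@B3, b@B4, c@B1, d@B0, d@B4, e@B2, e@B3, f@B1}  OUT={b@B3, c@B1, d@B0, d@B4, e@B3, f@B1}
  B4:  IN={b@B3, c@B1, d@B0, d@B4, e@B3, f@B1}  OUT={b@B4, c@B1, d@B4, e@B3, f@B1}
  B5:  IN={b@B3, b@B4, c@B1, d@B0, d@B4, e@B3, f@B1}  OUT={a@B5, b@B3, b@B4, c@B1, d@B5, e@B5, f@B1}
  B6:  IN={a@B5, b@B3, b@B4, c@B1, d@B5, e@B5, f@B1}  OUT={a@B5, b@B3, b@B4, c@B1, d@B6, e@B6, f@B1}
  B7:  IN={a@B5, b@B3, b@B4, c@B1, d@B6, e@B6, f@B1}  OUT={a@B5, b@B3, b@B4, c@B1, d@B7, e@B6, f@B1}

Merge at B7: IN[B7] = OUT[B6] = {a@B5, b@B3, b@B4, c@B1, d@B6, e@B6, f@B1}
Applying B7's transfer function to that IN value gives OUT[B7] (row B7 above).

Answer: {a@B5, b@B3, b@B4, c@B1, d@B7, e@B6, f@B1}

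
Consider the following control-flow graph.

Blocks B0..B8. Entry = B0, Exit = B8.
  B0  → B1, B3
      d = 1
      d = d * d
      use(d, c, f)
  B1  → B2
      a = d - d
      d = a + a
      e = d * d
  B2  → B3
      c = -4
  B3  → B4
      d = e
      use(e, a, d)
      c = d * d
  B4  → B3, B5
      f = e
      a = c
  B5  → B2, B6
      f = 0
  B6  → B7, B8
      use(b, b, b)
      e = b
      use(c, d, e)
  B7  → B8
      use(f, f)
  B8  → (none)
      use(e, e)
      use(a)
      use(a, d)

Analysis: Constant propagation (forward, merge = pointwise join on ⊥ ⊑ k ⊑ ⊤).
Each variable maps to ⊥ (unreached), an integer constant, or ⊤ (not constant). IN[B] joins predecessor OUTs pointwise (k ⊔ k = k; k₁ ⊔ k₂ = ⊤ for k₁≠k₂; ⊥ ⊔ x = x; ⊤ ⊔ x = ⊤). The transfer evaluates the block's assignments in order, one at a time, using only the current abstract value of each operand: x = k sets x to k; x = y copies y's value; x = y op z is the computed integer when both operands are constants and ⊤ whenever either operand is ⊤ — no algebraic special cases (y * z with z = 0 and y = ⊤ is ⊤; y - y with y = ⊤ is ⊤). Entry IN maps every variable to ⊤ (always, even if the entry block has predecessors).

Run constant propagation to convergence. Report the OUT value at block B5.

Answer: {a: ⊤, b: ⊤, c: ⊤, d: ⊤, e: ⊤, f: 0}

Working:
Converged values:
  B0:   IN=(all ⊤)   OUT={d:1; rest ⊤}
  B1:   IN={d:1; rest ⊤}   OUT={a:0, d:0, e:0; rest ⊤}
  B2:   IN=(all ⊤)   OUT={c:-4; rest ⊤}
  B3:   IN=(all ⊤)   OUT=(all ⊤)
  B4:   IN=(all ⊤)   OUT=(all ⊤)
  B5:   IN=(all ⊤)   OUT={f:0; rest ⊤}
  B6:   IN={f:0; rest ⊤}   OUT={f:0; rest ⊤}
  B7:   IN={f:0; rest ⊤}   OUT={f:0; rest ⊤}
  B8:   IN={f:0; rest ⊤}   OUT={f:0; rest ⊤}

Merge at B5: IN[B5] = OUT[B4] = {a: ⊤, b: ⊤, c: ⊤, d: ⊤, e: ⊤, f: ⊤}
Applying B5's transfer function to that IN value gives OUT[B5] (row B5 above).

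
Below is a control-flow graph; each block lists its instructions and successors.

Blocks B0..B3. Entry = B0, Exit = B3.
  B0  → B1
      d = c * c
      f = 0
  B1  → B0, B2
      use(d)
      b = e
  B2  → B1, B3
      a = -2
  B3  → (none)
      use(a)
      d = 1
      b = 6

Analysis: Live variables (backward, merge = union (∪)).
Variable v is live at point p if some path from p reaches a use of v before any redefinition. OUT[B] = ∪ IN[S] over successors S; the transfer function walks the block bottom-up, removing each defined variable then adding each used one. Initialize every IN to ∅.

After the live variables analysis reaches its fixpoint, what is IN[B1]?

Converged values:
  B0:   IN={c, e}   OUT={c, d, e}
  B1:   IN={c, d, e}   OUT={c, d, e}
  B2:   IN={c, d, e}   OUT={a, c, d, e}
  B3:   IN={a}   OUT={}

Merge at B1: OUT[B1] = IN[B0] ⊔ IN[B2] = {c, d, e}
Applying B1's transfer function to that OUT value gives IN[B1] (row B1 above).

Answer: {c, d, e}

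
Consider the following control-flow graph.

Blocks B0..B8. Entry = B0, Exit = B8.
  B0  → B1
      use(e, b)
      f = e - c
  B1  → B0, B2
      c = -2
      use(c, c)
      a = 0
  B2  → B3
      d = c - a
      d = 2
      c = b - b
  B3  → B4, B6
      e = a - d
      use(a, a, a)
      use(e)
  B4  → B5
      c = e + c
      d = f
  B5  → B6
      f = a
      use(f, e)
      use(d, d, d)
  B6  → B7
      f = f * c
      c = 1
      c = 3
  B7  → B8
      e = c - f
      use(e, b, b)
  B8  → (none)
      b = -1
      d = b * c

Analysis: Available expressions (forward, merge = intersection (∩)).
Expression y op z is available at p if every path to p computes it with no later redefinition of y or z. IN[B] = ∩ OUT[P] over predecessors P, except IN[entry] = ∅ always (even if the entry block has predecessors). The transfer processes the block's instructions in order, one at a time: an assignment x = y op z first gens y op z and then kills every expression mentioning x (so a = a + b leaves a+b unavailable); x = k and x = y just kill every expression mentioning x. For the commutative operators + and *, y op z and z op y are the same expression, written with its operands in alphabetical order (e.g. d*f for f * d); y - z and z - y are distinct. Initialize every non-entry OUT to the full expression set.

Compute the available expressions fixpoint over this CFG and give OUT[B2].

Fixpoint table:
  B0:   IN={}   OUT={e-c}
  B1:   IN={e-c}   OUT={}
  B2:   IN={}   OUT={b-b}
  B3:   IN={b-b}   OUT={a-d, b-b}
  B4:   IN={a-d, b-b}   OUT={b-b}
  B5:   IN={b-b}   OUT={b-b}
  B6:   IN={b-b}   OUT={b-b}
  B7:   IN={b-b}   OUT={b-b, c-f}
  B8:   IN={b-b, c-f}   OUT={b*c, c-f}

Merge at B2: IN[B2] = OUT[B1] = {}
Applying B2's transfer function to that IN value gives OUT[B2] (row B2 above).

Answer: {b-b}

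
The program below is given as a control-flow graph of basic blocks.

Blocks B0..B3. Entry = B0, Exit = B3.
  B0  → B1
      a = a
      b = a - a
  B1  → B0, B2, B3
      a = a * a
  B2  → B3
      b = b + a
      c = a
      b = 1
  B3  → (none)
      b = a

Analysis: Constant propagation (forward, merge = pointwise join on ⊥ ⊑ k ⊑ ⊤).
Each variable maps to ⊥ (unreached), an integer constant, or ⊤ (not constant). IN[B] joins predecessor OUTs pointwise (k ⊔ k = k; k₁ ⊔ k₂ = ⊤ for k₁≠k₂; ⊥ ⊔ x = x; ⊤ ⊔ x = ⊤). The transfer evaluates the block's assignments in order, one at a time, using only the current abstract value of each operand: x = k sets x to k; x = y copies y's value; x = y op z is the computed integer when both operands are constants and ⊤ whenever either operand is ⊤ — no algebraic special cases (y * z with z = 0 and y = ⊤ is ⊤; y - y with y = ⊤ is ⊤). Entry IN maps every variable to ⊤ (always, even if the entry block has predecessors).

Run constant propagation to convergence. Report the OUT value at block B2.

Converged values:
  B0: | IN=(all ⊤) | OUT=(all ⊤)
  B1: | IN=(all ⊤) | OUT=(all ⊤)
  B2: | IN=(all ⊤) | OUT={b:1; rest ⊤}
  B3: | IN=(all ⊤) | OUT=(all ⊤)

Merge at B2: IN[B2] = OUT[B1] = {a: ⊤, b: ⊤, c: ⊤, d: ⊤, e: ⊤, f: ⊤}
Applying B2's transfer function to that IN value gives OUT[B2] (row B2 above).

Answer: {a: ⊤, b: 1, c: ⊤, d: ⊤, e: ⊤, f: ⊤}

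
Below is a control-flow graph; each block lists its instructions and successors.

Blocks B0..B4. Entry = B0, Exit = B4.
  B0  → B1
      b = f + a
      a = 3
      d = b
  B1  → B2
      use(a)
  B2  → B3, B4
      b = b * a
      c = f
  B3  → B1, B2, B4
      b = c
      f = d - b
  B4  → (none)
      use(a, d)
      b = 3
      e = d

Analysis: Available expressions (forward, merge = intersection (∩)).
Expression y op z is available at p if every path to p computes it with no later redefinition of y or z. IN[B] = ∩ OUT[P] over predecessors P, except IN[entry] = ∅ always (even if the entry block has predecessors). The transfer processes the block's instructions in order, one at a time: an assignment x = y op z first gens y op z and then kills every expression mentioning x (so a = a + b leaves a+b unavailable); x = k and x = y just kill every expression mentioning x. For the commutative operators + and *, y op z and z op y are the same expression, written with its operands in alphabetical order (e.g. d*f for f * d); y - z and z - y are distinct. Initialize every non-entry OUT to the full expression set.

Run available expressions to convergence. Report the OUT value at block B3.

Fixpoint table:
  B0:   IN={}   OUT={}
  B1:   IN={}   OUT={}
  B2:   IN={}   OUT={}
  B3:   IN={}   OUT={d-b}
  B4:   IN={}   OUT={}

Merge at B3: IN[B3] = OUT[B2] = {}
Applying B3's transfer function to that IN value gives OUT[B3] (row B3 above).

Answer: {d-b}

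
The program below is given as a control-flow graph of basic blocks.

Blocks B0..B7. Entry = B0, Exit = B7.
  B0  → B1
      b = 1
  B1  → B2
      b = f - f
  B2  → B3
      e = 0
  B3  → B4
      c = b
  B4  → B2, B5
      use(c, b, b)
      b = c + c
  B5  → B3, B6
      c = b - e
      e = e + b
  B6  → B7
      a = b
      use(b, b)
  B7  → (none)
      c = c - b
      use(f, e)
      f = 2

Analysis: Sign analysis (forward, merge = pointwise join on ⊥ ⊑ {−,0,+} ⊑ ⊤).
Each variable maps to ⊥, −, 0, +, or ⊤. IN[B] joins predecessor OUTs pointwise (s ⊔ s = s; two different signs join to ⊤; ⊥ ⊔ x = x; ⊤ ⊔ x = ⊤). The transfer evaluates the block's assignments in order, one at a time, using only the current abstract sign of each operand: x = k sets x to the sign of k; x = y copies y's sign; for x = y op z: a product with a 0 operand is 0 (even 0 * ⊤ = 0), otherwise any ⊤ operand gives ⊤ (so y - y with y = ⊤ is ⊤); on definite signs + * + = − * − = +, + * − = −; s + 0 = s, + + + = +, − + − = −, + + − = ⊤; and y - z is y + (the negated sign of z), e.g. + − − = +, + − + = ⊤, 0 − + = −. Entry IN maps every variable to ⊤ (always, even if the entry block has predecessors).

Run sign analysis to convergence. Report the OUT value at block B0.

Fixpoint table:
  B0:  IN=(all ⊤)  OUT={b:+; rest ⊤}
  B1:  IN={b:+; rest ⊤}  OUT=(all ⊤)
  B2:  IN=(all ⊤)  OUT={e:0; rest ⊤}
  B3:  IN=(all ⊤)  OUT=(all ⊤)
  B4:  IN=(all ⊤)  OUT=(all ⊤)
  B5:  IN=(all ⊤)  OUT=(all ⊤)
  B6:  IN=(all ⊤)  OUT=(all ⊤)
  B7:  IN=(all ⊤)  OUT={f:+; rest ⊤}

B0 is the boundary node: IN[B0] = {a: ⊤, b: ⊤, c: ⊤, d: ⊤, e: ⊤, f: ⊤}
Applying B0's transfer function to that IN value gives OUT[B0] (row B0 above).

Answer: {a: ⊤, b: +, c: ⊤, d: ⊤, e: ⊤, f: ⊤}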